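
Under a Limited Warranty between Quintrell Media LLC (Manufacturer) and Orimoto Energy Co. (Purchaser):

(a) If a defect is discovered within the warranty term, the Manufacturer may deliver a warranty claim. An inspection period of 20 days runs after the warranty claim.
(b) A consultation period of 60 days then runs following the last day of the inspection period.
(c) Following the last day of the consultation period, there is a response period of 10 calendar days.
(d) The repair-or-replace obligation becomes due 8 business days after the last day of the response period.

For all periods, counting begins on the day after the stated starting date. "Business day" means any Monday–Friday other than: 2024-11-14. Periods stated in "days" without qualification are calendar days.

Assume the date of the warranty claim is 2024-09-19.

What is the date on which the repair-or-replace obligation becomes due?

2024-12-30

Adding 20 calendar days to 2024-09-19 gives 2024-10-09, which is the last day of the inspection period.
The last day of the consultation period: 2024-10-09 + 60 days = 2024-12-08.
The last day of the response period: 10 calendar days after 2024-12-08 is 2024-12-18.
The date on which the repair-or-replace obligation becomes due: counting 8 business days from Wednesday, 2024-12-18 (Dec 19, Dec 20, Dec 23, Dec 24, Dec 25, Dec 26, Dec 27, Dec 30, skipping weekends) reaches Monday, 2024-12-30.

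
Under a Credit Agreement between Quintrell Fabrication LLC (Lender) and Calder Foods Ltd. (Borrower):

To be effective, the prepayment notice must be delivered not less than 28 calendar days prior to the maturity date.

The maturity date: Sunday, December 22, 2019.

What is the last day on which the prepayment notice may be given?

December 22, 2019 minus 28 days is November 24, 2019.

November 24, 2019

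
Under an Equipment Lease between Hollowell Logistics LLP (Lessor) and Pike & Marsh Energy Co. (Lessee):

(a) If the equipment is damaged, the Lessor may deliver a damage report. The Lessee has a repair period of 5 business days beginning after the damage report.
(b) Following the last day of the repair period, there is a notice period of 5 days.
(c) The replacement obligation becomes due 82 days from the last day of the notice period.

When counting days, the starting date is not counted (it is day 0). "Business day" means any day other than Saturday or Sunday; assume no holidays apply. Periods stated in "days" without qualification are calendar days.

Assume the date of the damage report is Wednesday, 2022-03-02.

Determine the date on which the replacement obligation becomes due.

The last day of the repair period: counting 5 business days from Wednesday, 2022-03-02 (Mar 3, Mar 4, Mar 7, Mar 8, Mar 9, skipping weekends) reaches Wednesday, 2022-03-09.
The last day of the notice period: 5 calendar days after 2022-03-09 is 2022-03-14.
The date on which the replacement obligation becomes due: 82 calendar days after 2022-03-14 is 2022-06-04.

2022-06-04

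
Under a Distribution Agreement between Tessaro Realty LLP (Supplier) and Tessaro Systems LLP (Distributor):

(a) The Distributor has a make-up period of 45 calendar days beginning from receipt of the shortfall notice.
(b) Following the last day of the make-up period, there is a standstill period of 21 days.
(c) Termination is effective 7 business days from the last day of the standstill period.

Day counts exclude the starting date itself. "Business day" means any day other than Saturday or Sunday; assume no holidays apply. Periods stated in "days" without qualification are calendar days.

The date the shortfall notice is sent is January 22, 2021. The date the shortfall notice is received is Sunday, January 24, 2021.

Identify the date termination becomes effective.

April 9, 2021

The last day of the make-up period: 45 calendar days after January 24, 2021 is March 10, 2021.
The last day of the standstill period: 21 calendar days after March 10, 2021 is March 31, 2021.
The date termination becomes effective: 7 business days after Wednesday, March 31, 2021, skipping weekends — Apr 1, Apr 2, Apr 5, Apr 6, Apr 7, Apr 8, Apr 9 — lands on Friday, April 9, 2021.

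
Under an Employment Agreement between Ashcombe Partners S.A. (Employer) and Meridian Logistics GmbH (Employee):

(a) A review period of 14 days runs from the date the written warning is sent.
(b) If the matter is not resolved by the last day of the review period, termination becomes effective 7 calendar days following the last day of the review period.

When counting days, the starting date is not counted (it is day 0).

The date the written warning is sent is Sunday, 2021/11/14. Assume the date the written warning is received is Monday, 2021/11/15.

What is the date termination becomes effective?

2021/12/05

The last day of the review period: 14 calendar days after 2021/11/14 is 2021/11/28.
The date termination becomes effective: 2021/11/28 + 7 days = 2021/12/05.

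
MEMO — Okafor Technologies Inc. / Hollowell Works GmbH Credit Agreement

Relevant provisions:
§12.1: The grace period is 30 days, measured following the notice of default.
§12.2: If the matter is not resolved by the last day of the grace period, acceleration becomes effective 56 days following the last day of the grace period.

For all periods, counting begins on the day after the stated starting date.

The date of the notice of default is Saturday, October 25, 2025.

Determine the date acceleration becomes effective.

The last day of the grace period: October 25, 2025 + 30 days = November 24, 2025.
The date acceleration becomes effective: 56 calendar days after November 24, 2025 is January 19, 2026.

January 19, 2026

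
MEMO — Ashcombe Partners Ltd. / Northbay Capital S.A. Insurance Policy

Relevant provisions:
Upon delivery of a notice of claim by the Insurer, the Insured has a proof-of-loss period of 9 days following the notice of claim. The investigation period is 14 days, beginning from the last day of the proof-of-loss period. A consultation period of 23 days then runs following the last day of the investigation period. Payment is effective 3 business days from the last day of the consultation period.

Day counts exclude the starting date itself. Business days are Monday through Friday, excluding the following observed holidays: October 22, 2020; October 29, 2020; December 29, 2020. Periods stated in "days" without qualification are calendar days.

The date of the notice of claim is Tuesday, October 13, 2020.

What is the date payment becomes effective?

The last day of the proof-of-loss period: 9 calendar days after October 13, 2020 is October 22, 2020.
The last day of the investigation period: 14 calendar days after October 22, 2020 is November 5, 2020.
The last day of the consultation period: 23 calendar days after November 5, 2020 is November 28, 2020.
From Saturday, November 28, 2020, 3 business days (Nov 30, Dec 1, Dec 2, skipping weekends) brings us to Wednesday, December 2, 2020, which is the date payment becomes effective.

December 2, 2020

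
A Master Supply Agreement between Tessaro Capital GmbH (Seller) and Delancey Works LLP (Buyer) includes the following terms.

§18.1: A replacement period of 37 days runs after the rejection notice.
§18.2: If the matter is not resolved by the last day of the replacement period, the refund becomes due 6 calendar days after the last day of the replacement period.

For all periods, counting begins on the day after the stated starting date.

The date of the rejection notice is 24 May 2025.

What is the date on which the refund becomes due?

6 July 2025

The last day of the replacement period: 24 May 2025 + 37 days = 30 June 2025.
The date on which the refund becomes due: 30 June 2025 + 6 days = 6 July 2025.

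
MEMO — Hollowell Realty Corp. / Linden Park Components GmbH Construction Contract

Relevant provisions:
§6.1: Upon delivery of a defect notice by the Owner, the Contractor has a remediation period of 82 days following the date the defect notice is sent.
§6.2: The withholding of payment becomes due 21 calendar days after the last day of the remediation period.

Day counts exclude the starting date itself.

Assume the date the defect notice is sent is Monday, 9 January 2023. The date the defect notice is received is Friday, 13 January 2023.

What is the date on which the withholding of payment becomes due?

22 April 2023

The last day of the remediation period: 82 calendar days after 9 January 2023 is 1 April 2023.
The date on which the withholding of payment becomes due: 1 April 2023 + 21 days = 22 April 2023.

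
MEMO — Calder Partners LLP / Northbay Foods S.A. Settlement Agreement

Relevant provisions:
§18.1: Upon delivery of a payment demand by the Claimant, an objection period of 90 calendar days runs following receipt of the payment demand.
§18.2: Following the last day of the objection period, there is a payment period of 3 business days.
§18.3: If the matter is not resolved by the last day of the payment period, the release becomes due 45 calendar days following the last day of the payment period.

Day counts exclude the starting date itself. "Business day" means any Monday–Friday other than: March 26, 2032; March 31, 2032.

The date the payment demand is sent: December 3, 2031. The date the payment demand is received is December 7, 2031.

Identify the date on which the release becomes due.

April 24, 2032

The last day of the objection period: 90 calendar days after December 7, 2031 is March 6, 2032.
The last day of the payment period: counting 3 business days from Saturday, March 6, 2032 (Mar 8, Mar 9, Mar 10, skipping weekends) reaches Wednesday, March 10, 2032.
The date on which the release becomes due: 45 calendar days after March 10, 2032 is April 24, 2032.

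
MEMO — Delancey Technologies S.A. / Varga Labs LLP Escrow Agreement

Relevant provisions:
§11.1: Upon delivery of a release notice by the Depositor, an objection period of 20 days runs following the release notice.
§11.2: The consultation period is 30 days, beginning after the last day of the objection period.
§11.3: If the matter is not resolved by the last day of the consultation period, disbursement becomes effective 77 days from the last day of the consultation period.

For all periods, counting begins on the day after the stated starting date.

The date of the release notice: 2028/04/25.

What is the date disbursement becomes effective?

The last day of the objection period: 20 calendar days after 2028/04/25 is 2028/05/15.
The last day of the consultation period: 30 calendar days after 2028/05/15 is 2028/06/14.
The date disbursement becomes effective: 77 calendar days after 2028/06/14 is 2028/08/30.

2028/08/30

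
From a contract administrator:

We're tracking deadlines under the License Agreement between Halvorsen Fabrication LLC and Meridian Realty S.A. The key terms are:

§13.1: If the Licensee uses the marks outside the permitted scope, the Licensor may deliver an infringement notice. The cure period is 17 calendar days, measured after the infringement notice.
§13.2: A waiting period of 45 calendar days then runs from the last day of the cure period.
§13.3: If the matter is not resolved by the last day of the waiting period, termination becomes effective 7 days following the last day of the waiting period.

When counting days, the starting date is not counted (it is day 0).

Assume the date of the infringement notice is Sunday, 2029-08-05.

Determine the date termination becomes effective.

2029-10-13

The last day of the cure period: 2029-08-05 + 17 days = 2029-08-22.
The last day of the waiting period: 2029-08-22 + 45 days = 2029-10-06.
The date termination becomes effective: 2029-10-06 + 7 days = 2029-10-13.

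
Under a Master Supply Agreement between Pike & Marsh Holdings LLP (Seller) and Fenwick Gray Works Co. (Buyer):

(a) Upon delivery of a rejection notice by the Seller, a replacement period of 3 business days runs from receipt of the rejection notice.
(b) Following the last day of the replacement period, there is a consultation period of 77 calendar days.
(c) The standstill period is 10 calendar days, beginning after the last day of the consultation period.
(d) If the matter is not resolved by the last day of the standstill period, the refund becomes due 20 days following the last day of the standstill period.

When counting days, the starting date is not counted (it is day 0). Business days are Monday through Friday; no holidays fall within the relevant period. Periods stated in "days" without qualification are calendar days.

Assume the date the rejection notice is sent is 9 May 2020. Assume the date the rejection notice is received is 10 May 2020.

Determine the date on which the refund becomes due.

The last day of the replacement period: counting 3 business days from Sunday, 10 May 2020 (May 11, May 12, May 13, skipping weekends) reaches Wednesday, 13 May 2020.
Adding 77 calendar days to 13 May 2020 gives 29 July 2020, which is the last day of the consultation period.
The last day of the standstill period: 10 calendar days after 29 July 2020 is 8 August 2020.
Adding 20 calendar days to 8 August 2020 gives 28 August 2020, which is the date on which the refund becomes due.

28 August 2020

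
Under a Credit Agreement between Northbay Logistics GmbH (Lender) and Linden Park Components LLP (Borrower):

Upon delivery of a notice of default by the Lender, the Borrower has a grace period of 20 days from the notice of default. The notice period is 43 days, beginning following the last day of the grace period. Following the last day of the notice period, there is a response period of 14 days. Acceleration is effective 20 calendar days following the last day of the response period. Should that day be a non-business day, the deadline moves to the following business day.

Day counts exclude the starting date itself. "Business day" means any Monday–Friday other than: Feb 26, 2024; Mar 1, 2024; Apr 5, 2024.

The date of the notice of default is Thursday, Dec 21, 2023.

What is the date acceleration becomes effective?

Mar 27, 2024

The last day of the grace period: 20 calendar days after Dec 21, 2023 is Jan 10, 2024.
The last day of the notice period: Jan 10, 2024 + 43 days = Feb 22, 2024.
The last day of the response period: Feb 22, 2024 + 14 days = Mar 7, 2024.
The date acceleration becomes effective: Mar 7, 2024 + 20 days = Mar 27, 2024. Mar 27, 2024 is a Wednesday and is not a listed holiday, so no roll-forward applies.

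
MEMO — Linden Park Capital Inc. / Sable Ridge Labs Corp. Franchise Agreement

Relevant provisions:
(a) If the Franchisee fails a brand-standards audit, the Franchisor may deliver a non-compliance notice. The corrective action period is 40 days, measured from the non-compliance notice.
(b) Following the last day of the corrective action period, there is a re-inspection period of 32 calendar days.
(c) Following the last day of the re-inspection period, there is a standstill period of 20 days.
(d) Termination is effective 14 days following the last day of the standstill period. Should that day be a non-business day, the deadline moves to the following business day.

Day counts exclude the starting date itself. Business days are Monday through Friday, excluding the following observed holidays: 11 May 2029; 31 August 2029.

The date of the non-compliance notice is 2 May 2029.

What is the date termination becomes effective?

16 August 2029

Adding 40 calendar days to 2 May 2029 gives 11 June 2029, which is the last day of the corrective action period.
The last day of the re-inspection period: 32 calendar days after 11 June 2029 is 13 July 2029.
The last day of the standstill period: 20 calendar days after 13 July 2029 is 2 August 2029.
The date termination becomes effective: 14 calendar days after 2 August 2029 is 16 August 2029. 16 August 2029 is a Thursday and is not a listed holiday, so no roll-forward applies.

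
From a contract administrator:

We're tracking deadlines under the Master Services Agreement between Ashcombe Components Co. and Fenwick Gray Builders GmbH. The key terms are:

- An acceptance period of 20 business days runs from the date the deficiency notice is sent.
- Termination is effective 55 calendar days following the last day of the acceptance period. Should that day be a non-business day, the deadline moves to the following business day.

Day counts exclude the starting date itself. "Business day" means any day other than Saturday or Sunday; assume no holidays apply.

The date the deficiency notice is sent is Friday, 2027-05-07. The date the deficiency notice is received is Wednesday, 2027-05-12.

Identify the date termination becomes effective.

2027-07-29

From Friday, 2027-05-07, 20 business days (May 10, May 11, May 12, May 13, …, Jun 2, Jun 3, Jun 4, skipping weekends) brings us to Friday, 2027-06-04, which is the last day of the acceptance period.
The date termination becomes effective: 55 calendar days after 2027-06-04 is 2027-07-29. 2027-07-29 is a Thursday, so no roll-forward applies.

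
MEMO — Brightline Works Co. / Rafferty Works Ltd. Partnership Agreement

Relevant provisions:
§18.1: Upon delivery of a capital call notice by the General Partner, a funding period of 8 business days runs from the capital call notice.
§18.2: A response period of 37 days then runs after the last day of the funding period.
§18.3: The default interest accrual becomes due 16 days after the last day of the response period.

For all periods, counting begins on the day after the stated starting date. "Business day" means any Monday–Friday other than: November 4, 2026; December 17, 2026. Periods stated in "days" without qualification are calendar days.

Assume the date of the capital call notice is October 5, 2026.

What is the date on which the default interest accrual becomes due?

The last day of the funding period: counting 8 business days from Monday, October 5, 2026 (Oct 6, Oct 7, Oct 8, Oct 9, Oct 12, Oct 13, Oct 14, Oct 15, skipping weekends) reaches Thursday, October 15, 2026.
The last day of the response period: October 15, 2026 + 37 days = November 21, 2026.
The date on which the default interest accrual becomes due: November 21, 2026 + 16 days = December 7, 2026.

December 7, 2026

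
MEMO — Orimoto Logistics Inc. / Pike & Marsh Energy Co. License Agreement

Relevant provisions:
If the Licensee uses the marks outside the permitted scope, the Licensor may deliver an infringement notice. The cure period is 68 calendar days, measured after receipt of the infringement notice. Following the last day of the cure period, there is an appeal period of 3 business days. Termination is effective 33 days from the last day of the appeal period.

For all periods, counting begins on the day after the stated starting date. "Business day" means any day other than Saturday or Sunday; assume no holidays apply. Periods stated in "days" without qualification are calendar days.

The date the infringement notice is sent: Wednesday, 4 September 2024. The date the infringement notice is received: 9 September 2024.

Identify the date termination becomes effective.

23 December 2024

The last day of the cure period: 68 calendar days after 9 September 2024 is 16 November 2024.
The last day of the appeal period: 3 business days after Saturday, 16 November 2024, skipping weekends — Nov 18, Nov 19, Nov 20 — lands on Wednesday, 20 November 2024.
The date termination becomes effective: 20 November 2024 + 33 days = 23 December 2024.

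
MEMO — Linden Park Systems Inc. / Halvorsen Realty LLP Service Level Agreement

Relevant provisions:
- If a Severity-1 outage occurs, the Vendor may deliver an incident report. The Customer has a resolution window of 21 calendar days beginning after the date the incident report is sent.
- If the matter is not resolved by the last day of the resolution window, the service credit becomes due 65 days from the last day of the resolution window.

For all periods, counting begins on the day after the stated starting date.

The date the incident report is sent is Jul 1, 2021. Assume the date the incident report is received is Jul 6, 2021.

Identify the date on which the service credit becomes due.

Sep 25, 2021

The last day of the resolution window: Jul 1, 2021 + 21 days = Jul 22, 2021.
The date on which the service credit becomes due: Jul 22, 2021 + 65 days = Sep 25, 2021.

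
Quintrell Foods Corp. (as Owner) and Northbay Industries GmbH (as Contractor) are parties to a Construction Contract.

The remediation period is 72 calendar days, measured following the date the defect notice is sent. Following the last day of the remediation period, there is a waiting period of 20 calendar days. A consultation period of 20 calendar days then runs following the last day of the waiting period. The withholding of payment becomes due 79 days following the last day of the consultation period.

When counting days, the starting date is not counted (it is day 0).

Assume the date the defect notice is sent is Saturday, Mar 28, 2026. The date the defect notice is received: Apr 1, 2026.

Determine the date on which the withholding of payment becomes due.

Adding 72 calendar days to Mar 28, 2026 gives Jun 8, 2026, which is the last day of the remediation period.
Adding 20 calendar days to Jun 8, 2026 gives Jun 28, 2026, which is the last day of the waiting period.
Adding 20 calendar days to Jun 28, 2026 gives Jul 18, 2026, which is the last day of the consultation period.
The date on which the withholding of payment becomes due: Jul 18, 2026 + 79 days = Oct 5, 2026.

Oct 5, 2026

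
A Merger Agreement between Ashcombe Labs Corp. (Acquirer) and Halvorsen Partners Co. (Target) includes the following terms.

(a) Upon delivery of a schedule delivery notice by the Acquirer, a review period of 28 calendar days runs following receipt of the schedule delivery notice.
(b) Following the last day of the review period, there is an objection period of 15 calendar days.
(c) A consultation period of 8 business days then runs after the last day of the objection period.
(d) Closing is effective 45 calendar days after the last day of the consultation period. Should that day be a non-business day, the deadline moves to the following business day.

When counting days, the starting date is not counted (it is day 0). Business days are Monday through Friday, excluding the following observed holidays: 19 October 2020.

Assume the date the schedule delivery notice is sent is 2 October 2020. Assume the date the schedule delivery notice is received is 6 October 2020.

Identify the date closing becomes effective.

The last day of the review period: 6 October 2020 + 28 days = 3 November 2020.
The last day of the objection period: 3 November 2020 + 15 days = 18 November 2020.
The last day of the consultation period: 8 business days after Wednesday, 18 November 2020, skipping weekends — Nov 19, Nov 20, Nov 23, Nov 24, Nov 25, Nov 26, Nov 27, Nov 30 — lands on Monday, 30 November 2020.
Adding 45 calendar days to 30 November 2020 gives 14 January 2021, which is the date closing becomes effective. 14 January 2021 is a Thursday and is not a listed holiday, so no roll-forward applies.

14 January 2021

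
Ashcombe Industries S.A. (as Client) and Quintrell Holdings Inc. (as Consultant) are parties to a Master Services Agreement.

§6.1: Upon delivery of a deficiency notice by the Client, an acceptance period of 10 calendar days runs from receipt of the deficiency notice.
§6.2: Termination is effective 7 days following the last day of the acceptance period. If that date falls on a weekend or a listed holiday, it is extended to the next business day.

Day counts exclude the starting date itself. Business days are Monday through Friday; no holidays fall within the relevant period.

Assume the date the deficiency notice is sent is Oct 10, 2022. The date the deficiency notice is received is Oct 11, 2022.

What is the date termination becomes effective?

Adding 10 calendar days to Oct 11, 2022 gives Oct 21, 2022, which is the last day of the acceptance period.
The date termination becomes effective: Oct 21, 2022 + 7 days = Oct 28, 2022. Oct 28, 2022 is a Friday, so no roll-forward applies.

Oct 28, 2022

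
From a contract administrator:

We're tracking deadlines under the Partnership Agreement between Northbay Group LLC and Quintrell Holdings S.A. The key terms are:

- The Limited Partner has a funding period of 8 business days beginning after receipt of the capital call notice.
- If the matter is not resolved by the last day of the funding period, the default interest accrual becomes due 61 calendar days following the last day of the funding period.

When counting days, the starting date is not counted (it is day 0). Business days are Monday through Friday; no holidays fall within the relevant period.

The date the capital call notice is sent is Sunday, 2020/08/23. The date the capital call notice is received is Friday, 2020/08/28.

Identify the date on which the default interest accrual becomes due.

The last day of the funding period: 8 business days after Friday, 2020/08/28, skipping weekends — Aug 31, Sep 1, Sep 2, Sep 3, Sep 4, Sep 7, Sep 8, Sep 9 — lands on Wednesday, 2020/09/09.
The date on which the default interest accrual becomes due: 2020/09/09 + 61 days = 2020/11/09.

2020/11/09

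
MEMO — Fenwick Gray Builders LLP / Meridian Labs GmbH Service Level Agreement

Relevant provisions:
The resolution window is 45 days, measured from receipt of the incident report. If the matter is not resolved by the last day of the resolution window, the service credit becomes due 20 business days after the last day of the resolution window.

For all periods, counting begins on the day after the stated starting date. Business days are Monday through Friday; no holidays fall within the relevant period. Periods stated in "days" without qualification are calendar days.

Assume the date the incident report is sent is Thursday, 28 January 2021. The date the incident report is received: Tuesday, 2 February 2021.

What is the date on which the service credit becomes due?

16 April 2021

The last day of the resolution window: 2 February 2021 + 45 days = 19 March 2021.
From Friday, 19 March 2021, 20 business days (Mar 22, Mar 23, Mar 24, Mar 25, …, Apr 14, Apr 15, Apr 16, skipping weekends) brings us to Friday, 16 April 2021, which is the date on which the service credit becomes due.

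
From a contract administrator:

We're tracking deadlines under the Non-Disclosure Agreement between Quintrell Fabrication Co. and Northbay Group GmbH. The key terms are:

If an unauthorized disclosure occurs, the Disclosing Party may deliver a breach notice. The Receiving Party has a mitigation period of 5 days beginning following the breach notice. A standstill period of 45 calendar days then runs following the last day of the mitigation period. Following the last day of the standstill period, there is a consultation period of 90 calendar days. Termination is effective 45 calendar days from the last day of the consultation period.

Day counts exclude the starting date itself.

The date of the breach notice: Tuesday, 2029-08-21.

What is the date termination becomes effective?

The last day of the mitigation period: 5 calendar days after 2029-08-21 is 2029-08-26.
The last day of the standstill period: 2029-08-26 + 45 days = 2029-10-10.
Adding 90 calendar days to 2029-10-10 gives 2030-01-08, which is the last day of the consultation period.
The date termination becomes effective: 2030-01-08 + 45 days = 2030-02-22.

2030-02-22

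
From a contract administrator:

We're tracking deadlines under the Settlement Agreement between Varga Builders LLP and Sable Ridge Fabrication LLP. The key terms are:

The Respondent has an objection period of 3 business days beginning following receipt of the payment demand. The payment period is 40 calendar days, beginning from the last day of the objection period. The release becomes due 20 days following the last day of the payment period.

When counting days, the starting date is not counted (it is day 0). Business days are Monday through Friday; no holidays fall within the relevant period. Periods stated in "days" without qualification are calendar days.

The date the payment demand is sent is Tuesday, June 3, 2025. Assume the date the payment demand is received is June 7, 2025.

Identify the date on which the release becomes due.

From Saturday, June 7, 2025, 3 business days (Jun 9, Jun 10, Jun 11, skipping weekends) brings us to Wednesday, June 11, 2025, which is the last day of the objection period.
Adding 40 calendar days to June 11, 2025 gives July 21, 2025, which is the last day of the payment period.
Adding 20 calendar days to July 21, 2025 gives August 10, 2025, which is the date on which the release becomes due.

August 10, 2025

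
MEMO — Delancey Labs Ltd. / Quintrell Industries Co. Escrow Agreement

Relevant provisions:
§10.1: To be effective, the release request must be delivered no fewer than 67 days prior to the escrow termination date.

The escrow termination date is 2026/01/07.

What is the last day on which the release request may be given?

2026/01/07 minus 67 days is 2025/11/01.

2025/11/01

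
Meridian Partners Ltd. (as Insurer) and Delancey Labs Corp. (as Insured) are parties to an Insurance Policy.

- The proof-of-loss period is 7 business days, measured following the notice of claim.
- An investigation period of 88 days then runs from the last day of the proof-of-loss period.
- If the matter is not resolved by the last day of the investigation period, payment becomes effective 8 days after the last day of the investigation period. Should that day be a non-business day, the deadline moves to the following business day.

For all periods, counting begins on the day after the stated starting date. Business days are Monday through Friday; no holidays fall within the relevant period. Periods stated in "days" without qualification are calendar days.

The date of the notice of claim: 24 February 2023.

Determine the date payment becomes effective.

12 June 2023

The last day of the proof-of-loss period: counting 7 business days from Friday, 24 February 2023 (Feb 27, Feb 28, Mar 1, Mar 2, Mar 3, Mar 6, Mar 7, skipping weekends) reaches Tuesday, 7 March 2023.
The last day of the investigation period: 7 March 2023 + 88 days = 3 June 2023.
Adding 8 calendar days to 3 June 2023 gives 11 June 2023, which is the date payment becomes effective. That falls on a Sunday, so it rolls to the next business day, Monday, 12 June 2023.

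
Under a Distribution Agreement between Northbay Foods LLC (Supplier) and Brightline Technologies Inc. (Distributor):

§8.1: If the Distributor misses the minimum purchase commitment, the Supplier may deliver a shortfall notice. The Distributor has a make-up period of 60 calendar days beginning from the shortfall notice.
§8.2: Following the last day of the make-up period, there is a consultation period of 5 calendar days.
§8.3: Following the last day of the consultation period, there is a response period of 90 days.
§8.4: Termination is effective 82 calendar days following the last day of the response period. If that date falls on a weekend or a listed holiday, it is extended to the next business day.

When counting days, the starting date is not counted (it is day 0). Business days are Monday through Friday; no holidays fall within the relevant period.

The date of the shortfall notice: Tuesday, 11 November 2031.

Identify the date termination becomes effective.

The last day of the make-up period: 60 calendar days after 11 November 2031 is 10 January 2032.
The last day of the consultation period: 5 calendar days after 10 January 2032 is 15 January 2032.
The last day of the response period: 90 calendar days after 15 January 2032 is 14 April 2032.
The date termination becomes effective: 82 calendar days after 14 April 2032 is 5 July 2032. 5 July 2032 is a Monday, so no roll-forward applies.

5 July 2032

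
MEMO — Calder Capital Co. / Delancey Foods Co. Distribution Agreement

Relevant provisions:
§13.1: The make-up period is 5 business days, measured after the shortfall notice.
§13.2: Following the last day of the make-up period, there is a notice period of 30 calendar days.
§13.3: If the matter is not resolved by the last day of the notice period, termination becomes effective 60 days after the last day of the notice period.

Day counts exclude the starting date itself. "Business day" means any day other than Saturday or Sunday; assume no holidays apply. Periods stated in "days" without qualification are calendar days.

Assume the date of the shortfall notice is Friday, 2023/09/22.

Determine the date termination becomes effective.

2023/12/28

The last day of the make-up period: 5 business days after Friday, 2023/09/22, skipping weekends — Sep 25, Sep 26, Sep 27, Sep 28, Sep 29 — lands on Friday, 2023/09/29.
The last day of the notice period: 30 calendar days after 2023/09/29 is 2023/10/29.
The date termination becomes effective: 2023/10/29 + 60 days = 2023/12/28.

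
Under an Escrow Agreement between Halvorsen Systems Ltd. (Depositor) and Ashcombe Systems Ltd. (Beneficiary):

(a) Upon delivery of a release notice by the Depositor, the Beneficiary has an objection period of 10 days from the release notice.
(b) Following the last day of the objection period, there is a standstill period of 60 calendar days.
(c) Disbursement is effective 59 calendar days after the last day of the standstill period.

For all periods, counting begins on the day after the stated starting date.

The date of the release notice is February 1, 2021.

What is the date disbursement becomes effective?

The last day of the objection period: February 1, 2021 + 10 days = February 11, 2021.
Adding 60 calendar days to February 11, 2021 gives April 12, 2021, which is the last day of the standstill period.
The date disbursement becomes effective: April 12, 2021 + 59 days = June 10, 2021.

June 10, 2021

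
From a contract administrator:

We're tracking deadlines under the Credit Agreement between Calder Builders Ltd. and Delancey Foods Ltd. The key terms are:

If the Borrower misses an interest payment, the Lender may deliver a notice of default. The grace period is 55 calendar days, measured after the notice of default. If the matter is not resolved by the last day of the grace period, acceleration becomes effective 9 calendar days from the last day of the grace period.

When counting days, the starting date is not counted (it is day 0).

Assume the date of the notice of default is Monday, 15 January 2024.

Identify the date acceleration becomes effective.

19 March 2024

The last day of the grace period: 55 calendar days after 15 January 2024 is 10 March 2024.
The date acceleration becomes effective: 9 calendar days after 10 March 2024 is 19 March 2024.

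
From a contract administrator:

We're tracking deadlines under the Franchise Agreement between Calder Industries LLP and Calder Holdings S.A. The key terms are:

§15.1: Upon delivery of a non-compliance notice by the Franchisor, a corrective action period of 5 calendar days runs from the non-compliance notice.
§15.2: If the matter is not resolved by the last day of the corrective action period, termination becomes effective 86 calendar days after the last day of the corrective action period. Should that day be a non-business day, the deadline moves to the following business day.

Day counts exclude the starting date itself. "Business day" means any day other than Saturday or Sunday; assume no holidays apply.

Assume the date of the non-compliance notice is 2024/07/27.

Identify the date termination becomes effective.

2024/10/28

The last day of the corrective action period: 5 calendar days after 2024/07/27 is 2024/08/01.
The date termination becomes effective: 86 calendar days after 2024/08/01 is 2024/10/26. That falls on a Saturday, so it rolls to the next business day, Monday, 2024/10/28.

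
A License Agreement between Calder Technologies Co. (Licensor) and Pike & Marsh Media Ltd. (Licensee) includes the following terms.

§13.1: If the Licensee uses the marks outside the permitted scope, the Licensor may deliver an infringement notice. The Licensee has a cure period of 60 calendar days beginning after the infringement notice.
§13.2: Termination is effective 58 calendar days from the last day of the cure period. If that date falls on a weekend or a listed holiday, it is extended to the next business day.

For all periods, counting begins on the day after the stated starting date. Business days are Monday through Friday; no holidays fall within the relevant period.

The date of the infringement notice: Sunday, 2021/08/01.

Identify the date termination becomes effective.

2021/11/29

The last day of the cure period: 60 calendar days after 2021/08/01 is 2021/09/30.
The date termination becomes effective: 2021/09/30 + 58 days = 2021/11/27. That falls on a Saturday, so it rolls to the next business day, Monday, 2021/11/29.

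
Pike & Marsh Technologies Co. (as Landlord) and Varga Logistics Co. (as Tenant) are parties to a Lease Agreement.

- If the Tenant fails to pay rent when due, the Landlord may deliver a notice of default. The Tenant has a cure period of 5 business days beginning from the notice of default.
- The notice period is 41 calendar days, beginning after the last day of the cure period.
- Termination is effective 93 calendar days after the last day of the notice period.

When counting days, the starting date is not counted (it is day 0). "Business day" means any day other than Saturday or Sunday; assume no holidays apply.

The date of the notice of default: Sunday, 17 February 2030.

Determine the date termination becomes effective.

The last day of the cure period: counting 5 business days from Sunday, 17 February 2030 (Feb 18, Feb 19, Feb 20, Feb 21, Feb 22, skipping weekends) reaches Friday, 22 February 2030.
The last day of the notice period: 22 February 2030 + 41 days = 4 April 2030.
The date termination becomes effective: 93 calendar days after 4 April 2030 is 6 July 2030.

6 July 2030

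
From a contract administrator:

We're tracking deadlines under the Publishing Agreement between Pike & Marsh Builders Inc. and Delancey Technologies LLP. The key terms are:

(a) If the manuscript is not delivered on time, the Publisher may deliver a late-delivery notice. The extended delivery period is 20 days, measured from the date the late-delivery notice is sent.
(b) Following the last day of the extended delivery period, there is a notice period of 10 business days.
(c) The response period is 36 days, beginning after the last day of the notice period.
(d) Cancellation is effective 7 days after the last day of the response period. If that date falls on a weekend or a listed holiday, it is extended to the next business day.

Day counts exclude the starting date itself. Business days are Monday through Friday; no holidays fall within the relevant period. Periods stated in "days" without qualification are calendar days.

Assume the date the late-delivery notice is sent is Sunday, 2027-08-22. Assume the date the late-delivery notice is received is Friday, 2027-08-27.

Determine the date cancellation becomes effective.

The last day of the extended delivery period: 2027-08-22 + 20 days = 2027-09-11.
From Saturday, 2027-09-11, 10 business days (Sep 13, Sep 14, Sep 15, Sep 16, Sep 17, Sep 20, Sep 21, Sep 22, Sep 23, Sep 24, skipping weekends) brings us to Friday, 2027-09-24, which is the last day of the notice period.
The last day of the response period: 36 calendar days after 2027-09-24 is 2027-10-30.
The date cancellation becomes effective: 2027-10-30 + 7 days = 2027-11-06. That falls on a Saturday, so it rolls to the next business day, Monday, 2027-11-08.

2027-11-08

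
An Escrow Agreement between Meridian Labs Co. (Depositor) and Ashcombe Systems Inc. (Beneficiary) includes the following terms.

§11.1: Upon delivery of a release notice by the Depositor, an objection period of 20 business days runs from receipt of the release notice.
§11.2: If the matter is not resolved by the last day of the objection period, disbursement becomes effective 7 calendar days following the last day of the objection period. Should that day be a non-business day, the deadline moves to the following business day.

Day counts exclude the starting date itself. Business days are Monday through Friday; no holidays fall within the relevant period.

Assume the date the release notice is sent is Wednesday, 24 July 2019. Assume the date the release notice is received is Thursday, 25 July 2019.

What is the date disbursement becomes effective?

29 August 2019

The last day of the objection period: 20 business days after Thursday, 25 July 2019, skipping weekends — Jul 26, Jul 29, Jul 30, Jul 31, …, Aug 20, Aug 21, Aug 22 — lands on Thursday, 22 August 2019.
The date disbursement becomes effective: 22 August 2019 + 7 days = 29 August 2019. 29 August 2019 is a Thursday, so no roll-forward applies.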